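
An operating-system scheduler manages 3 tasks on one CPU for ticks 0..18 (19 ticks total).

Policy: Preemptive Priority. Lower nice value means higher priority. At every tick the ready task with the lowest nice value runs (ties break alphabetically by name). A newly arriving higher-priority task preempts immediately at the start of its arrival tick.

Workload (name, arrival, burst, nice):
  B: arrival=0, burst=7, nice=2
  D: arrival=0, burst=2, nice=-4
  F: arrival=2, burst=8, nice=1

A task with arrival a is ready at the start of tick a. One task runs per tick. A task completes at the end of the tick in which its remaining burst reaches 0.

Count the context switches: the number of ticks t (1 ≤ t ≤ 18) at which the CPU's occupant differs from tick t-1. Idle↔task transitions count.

t=0: ready={B,D} → run D
t=1: ready={B,D} → run D
t=2: ready={B,F} → run F
t=3: ready={B,F} → run F
t=4: ready={B,F} → run F
t=5: ready={B,F} → run F
t=6: ready={B,F} → run F
t=7: ready={B,F} → run F
t=8: ready={B,F} → run F
t=9: ready={B,F} → run F
t=10: ready={B} → run B
t=11: ready={B} → run B
t=12: ready={B} → run B
t=13: ready={B} → run B
t=14: ready={B} → run B
t=15: ready={B} → run B
t=16: ready={B} → run B
t=17: (idle)
t=18: (idle)

context switches = 3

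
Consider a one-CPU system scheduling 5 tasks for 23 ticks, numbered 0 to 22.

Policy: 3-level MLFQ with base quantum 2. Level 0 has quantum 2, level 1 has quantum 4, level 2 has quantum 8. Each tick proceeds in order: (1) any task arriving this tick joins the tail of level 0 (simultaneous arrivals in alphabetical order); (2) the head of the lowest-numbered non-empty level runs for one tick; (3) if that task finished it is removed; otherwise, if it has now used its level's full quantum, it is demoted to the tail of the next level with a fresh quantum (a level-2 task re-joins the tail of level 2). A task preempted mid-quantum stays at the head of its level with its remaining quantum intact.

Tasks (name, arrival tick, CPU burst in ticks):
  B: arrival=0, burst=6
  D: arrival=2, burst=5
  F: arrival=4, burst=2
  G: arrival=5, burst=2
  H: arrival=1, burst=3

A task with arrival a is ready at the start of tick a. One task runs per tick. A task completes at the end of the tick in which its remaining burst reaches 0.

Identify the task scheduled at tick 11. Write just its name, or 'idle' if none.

t=0: L0/L1/L2 = B/-/- → run B
t=1: L0/L1/L2 = BH/-/- → run B
t=2: L0/L1/L2 = HD/B/- → run H
t=3: L0/L1/L2 = HD/B/- → run H
t=4: L0/L1/L2 = DF/BH/- → run D
t=5: L0/L1/L2 = DFG/BH/- → run D
t=6: L0/L1/L2 = FG/BHD/- → run F
t=7: L0/L1/L2 = FG/BHD/- → run F
t=8: L0/L1/L2 = G/BHD/- → run G
t=9: L0/L1/L2 = G/BHD/- → run G
t=10: L0/L1/L2 = -/BHD/- → run B
t=11: L0/L1/L2 = -/BHD/- → run B
t=12: L0/L1/L2 = -/BHD/- → run B
t=13: L0/L1/L2 = -/BHD/- → run B
t=14: L0/L1/L2 = -/HD/- → run H
t=15: L0/L1/L2 = -/D/- → run D
t=16: L0/L1/L2 = -/D/- → run D
t=17: L0/L1/L2 = -/D/- → run D
t=18: (idle)
t=19: (idle)
t=20: (idle)
t=21: (idle)
t=22: (idle)

running at tick 11 = B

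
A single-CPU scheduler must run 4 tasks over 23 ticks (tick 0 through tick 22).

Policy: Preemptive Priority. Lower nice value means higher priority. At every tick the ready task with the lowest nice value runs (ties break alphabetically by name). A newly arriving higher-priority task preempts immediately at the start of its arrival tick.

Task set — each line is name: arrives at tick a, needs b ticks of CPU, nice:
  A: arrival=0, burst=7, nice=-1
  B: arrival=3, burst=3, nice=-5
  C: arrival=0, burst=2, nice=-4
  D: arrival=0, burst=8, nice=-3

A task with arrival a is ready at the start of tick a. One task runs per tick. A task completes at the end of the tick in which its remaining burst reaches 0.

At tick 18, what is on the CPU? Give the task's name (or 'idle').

running at tick 18 = A

t=0: ready={A,C,D} → run C
t=1: ready={A,C,D} → run C
t=2: ready={A,D} → run D
t=3: ready={A,B,D} → run B
t=4: ready={A,B,D} → run B
t=5: ready={A,B,D} → run B
t=6: ready={A,D} → run D
t=7: ready={A,D} → run D
t=8: ready={A,D} → run D
t=9: ready={A,D} → run D
t=10: ready={A,D} → run D
t=11: ready={A,D} → run D
t=12: ready={A,D} → run D
t=13: ready={A} → run A
t=14: ready={A} → run A
t=15: ready={A} → run A
t=16: ready={A} → run A
t=17: ready={A} → run A
t=18: ready={A} → run A
t=19: ready={A} → run A
t=20: (idle)
t=21: (idle)
t=22: (idle)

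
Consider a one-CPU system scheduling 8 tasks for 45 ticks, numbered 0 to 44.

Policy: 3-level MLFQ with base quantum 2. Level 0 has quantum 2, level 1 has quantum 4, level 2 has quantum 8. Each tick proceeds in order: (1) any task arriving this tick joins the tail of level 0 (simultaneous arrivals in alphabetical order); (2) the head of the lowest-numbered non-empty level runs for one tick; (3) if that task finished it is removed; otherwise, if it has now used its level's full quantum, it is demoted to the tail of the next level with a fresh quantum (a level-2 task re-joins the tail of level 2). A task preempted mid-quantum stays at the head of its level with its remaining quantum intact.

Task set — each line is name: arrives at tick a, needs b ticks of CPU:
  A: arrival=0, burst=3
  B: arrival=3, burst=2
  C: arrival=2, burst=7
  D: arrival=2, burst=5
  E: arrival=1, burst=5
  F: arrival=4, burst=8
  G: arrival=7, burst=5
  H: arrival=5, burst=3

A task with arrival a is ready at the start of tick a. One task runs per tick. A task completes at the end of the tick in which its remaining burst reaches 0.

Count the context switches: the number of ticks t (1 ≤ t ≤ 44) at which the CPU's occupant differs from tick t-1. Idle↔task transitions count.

t=0: L0/L1/L2 = A/-/- → run A
t=1: L0/L1/L2 = AE/-/- → run A
t=2: L0/L1/L2 = ECD/A/- → run E
t=3: L0/L1/L2 = ECDB/A/- → run E
t=4: L0/L1/L2 = CDBF/AE/- → run C
t=5: L0/L1/L2 = CDBFH/AE/- → run C
t=6: L0/L1/L2 = DBFH/AEC/- → run D
t=7: L0/L1/L2 = DBFHG/AEC/- → run D
t=8: L0/L1/L2 = BFHG/AECD/- → run B
t=9: L0/L1/L2 = BFHG/AECD/- → run B
t=10: L0/L1/L2 = FHG/AECD/- → run F
t=11: L0/L1/L2 = FHG/AECD/- → run F
t=12: L0/L1/L2 = HG/AECDF/- → run H
t=13: L0/L1/L2 = HG/AECDF/- → run H
t=14: L0/L1/L2 = G/AECDFH/- → run G
t=15: L0/L1/L2 = G/AECDFH/- → run G
t=16: L0/L1/L2 = -/AECDFHG/- → run A
t=17: L0/L1/L2 = -/ECDFHG/- → run E
t=18: L0/L1/L2 = -/ECDFHG/- → run E
t=19: L0/L1/L2 = -/ECDFHG/- → run E
t=20: L0/L1/L2 = -/CDFHG/- → run C
t=21: L0/L1/L2 = -/CDFHG/- → run C
t=22: L0/L1/L2 = -/CDFHG/- → run C
t=23: L0/L1/L2 = -/CDFHG/- → run C
t=24: L0/L1/L2 = -/DFHG/C → run D
t=25: L0/L1/L2 = -/DFHG/C → run D
t=26: L0/L1/L2 = -/DFHG/C → run D
t=27: L0/L1/L2 = -/FHG/C → run F
t=28: L0/L1/L2 = -/FHG/C → run F
t=29: L0/L1/L2 = -/FHG/C → run F
t=30: L0/L1/L2 = -/FHG/C → run F
t=31: L0/L1/L2 = -/HG/CF → run H
t=32: L0/L1/L2 = -/G/CF → run G
t=33: L0/L1/L2 = -/G/CF → run G
t=34: L0/L1/L2 = -/G/CF → run G
t=35: L0/L1/L2 = -/-/CF → run C
t=36: L0/L1/L2 = -/-/F → run F
t=37: L0/L1/L2 = -/-/F → run F
t=38: (idle)
t=39: (idle)
t=40: (idle)
t=41: (idle)
t=42: (idle)
t=43: (idle)
t=44: (idle)

context switches = 17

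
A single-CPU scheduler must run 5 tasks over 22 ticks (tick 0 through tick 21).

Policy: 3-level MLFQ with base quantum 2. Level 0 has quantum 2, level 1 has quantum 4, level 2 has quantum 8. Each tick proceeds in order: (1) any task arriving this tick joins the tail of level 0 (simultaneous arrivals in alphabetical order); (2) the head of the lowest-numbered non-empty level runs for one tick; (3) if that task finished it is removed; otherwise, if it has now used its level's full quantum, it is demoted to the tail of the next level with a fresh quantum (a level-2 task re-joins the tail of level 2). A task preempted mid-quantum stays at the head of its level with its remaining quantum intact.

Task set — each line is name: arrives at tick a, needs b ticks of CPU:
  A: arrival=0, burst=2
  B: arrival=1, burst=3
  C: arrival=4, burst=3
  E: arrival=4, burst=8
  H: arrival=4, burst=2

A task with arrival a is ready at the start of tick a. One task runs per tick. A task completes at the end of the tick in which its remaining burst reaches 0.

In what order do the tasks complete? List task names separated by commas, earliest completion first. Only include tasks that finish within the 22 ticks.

t=0: L0/L1/L2 = A/-/- → run A
t=1: L0/L1/L2 = AB/-/- → run A
t=2: L0/L1/L2 = B/-/- → run B
t=3: L0/L1/L2 = B/-/- → run B
t=4: L0/L1/L2 = CEH/B/- → run C
t=5: L0/L1/L2 = CEH/B/- → run C
t=6: L0/L1/L2 = EH/BC/- → run E
t=7: L0/L1/L2 = EH/BC/- → run E
t=8: L0/L1/L2 = H/BCE/- → run H
t=9: L0/L1/L2 = H/BCE/- → run H
t=10: L0/L1/L2 = -/BCE/- → run B
t=11: L0/L1/L2 = -/CE/- → run C
t=12: L0/L1/L2 = -/E/- → run E
t=13: L0/L1/L2 = -/E/- → run E
t=14: L0/L1/L2 = -/E/- → run E
t=15: L0/L1/L2 = -/E/- → run E
t=16: L0/L1/L2 = -/-/E → run E
t=17: L0/L1/L2 = -/-/E → run E
t=18: (idle)
t=19: (idle)
t=20: (idle)
t=21: (idle)

completion order = A, H, B, C, E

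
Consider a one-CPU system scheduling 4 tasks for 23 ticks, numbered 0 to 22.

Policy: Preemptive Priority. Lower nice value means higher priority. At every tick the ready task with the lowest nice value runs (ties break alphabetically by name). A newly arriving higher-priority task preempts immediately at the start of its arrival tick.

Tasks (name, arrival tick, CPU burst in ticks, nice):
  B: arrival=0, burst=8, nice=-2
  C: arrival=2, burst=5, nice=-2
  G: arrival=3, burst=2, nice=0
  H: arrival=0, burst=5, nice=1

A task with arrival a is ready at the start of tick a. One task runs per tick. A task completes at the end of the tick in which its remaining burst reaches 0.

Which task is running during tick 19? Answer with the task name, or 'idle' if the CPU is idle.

t=0: ready={B,H} → run B
t=1: ready={B,H} → run B
t=2: ready={B,C,H} → run B
t=3: ready={B,C,G,H} → run B
t=4: ready={B,C,G,H} → run B
t=5: ready={B,C,G,H} → run B
t=6: ready={B,C,G,H} → run B
t=7: ready={B,C,G,H} → run B
t=8: ready={C,G,H} → run C
t=9: ready={C,G,H} → run C
t=10: ready={C,G,H} → run C
t=11: ready={C,G,H} → run C
t=12: ready={C,G,H} → run C
t=13: ready={G,H} → run G
t=14: ready={G,H} → run G
t=15: ready={H} → run H
t=16: ready={H} → run H
t=17: ready={H} → run H
t=18: ready={H} → run H
t=19: ready={H} → run H
t=20: (idle)
t=21: (idle)
t=22: (idle)

running at tick 19 = H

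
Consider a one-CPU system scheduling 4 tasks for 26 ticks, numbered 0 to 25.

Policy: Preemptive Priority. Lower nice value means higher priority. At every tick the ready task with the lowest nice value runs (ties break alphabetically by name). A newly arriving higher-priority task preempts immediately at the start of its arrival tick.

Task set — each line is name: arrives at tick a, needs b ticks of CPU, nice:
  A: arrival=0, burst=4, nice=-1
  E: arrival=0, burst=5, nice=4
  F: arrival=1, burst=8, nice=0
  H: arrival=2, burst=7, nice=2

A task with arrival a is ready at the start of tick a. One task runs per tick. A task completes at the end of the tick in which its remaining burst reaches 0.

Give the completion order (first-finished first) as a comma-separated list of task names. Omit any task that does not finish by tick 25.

t=0: ready={A,E} → run A
t=1: ready={A,E,F} → run A
t=2: ready={A,E,F,H} → run A
t=3: ready={A,E,F,H} → run A
t=4: ready={E,F,H} → run F
t=5: ready={E,F,H} → run F
t=6: ready={E,F,H} → run F
t=7: ready={E,F,H} → run F
t=8: ready={E,F,H} → run F
t=9: ready={E,F,H} → run F
t=10: ready={E,F,H} → run F
t=11: ready={E,F,H} → run F
t=12: ready={E,H} → run H
t=13: ready={E,H} → run H
t=14: ready={E,H} → run H
t=15: ready={E,H} → run H
t=16: ready={E,H} → run H
t=17: ready={E,H} → run H
t=18: ready={E,H} → run H
t=19: ready={E} → run E
t=20: ready={E} → run E
t=21: ready={E} → run E
t=22: ready={E} → run E
t=23: ready={E} → run E
t=24: (idle)
t=25: (idle)

completion order = A, F, H, E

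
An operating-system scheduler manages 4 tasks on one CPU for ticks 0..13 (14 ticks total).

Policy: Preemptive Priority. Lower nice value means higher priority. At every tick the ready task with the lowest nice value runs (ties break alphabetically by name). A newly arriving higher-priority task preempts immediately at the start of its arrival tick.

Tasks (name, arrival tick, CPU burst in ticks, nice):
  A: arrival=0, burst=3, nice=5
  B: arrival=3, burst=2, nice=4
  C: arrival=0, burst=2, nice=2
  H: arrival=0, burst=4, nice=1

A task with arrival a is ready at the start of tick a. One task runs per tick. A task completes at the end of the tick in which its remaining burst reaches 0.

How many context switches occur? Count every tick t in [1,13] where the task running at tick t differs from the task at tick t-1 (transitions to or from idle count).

t=0: ready={A,C,H} → run H
t=1: ready={A,C,H} → run H
t=2: ready={A,C,H} → run H
t=3: ready={A,B,C,H} → run H
t=4: ready={A,B,C} → run C
t=5: ready={A,B,C} → run C
t=6: ready={A,B} → run B
t=7: ready={A,B} → run B
t=8: ready={A} → run A
t=9: ready={A} → run A
t=10: ready={A} → run A
t=11: (idle)
t=12: (idle)
t=13: (idle)

context switches = 4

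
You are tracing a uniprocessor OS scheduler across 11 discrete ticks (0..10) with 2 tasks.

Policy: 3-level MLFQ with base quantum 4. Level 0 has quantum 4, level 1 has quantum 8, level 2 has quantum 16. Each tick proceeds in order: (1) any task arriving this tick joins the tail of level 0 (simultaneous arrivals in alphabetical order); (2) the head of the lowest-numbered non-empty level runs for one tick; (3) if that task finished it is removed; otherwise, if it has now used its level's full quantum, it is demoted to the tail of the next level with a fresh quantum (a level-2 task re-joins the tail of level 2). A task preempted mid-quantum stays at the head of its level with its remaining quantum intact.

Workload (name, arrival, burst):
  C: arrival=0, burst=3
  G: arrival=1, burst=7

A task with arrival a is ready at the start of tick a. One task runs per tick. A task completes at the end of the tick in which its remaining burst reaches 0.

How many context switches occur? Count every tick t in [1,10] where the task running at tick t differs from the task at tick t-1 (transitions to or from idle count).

t=0: L0/L1/L2 = C/-/- → run C
t=1: L0/L1/L2 = CG/-/- → run C
t=2: L0/L1/L2 = CG/-/- → run C
t=3: L0/L1/L2 = G/-/- → run G
t=4: L0/L1/L2 = G/-/- → run G
t=5: L0/L1/L2 = G/-/- → run G
t=6: L0/L1/L2 = G/-/- → run G
t=7: L0/L1/L2 = -/G/- → run G
t=8: L0/L1/L2 = -/G/- → run G
t=9: L0/L1/L2 = -/G/- → run G
t=10: (idle)

context switches = 2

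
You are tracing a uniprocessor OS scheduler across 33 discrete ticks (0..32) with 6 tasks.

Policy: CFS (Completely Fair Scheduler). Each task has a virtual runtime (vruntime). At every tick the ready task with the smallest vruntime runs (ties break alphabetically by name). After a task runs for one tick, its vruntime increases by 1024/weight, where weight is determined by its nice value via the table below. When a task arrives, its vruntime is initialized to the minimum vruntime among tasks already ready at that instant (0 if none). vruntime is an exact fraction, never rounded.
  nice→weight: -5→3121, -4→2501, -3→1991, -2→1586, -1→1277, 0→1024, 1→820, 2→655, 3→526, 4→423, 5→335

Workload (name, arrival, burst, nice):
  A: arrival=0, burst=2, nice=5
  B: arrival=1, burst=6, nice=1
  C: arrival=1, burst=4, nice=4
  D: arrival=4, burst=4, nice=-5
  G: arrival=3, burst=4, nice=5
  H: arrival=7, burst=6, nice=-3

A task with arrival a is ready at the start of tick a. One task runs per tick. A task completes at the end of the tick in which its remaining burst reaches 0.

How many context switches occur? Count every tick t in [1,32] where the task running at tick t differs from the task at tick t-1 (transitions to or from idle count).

context switches = 23

t=0: vr[A=0] → run A
t=1: vr[A=1024/335 B=1024/335 C=1024/335] → run A
t=2: vr[B=1024/335 C=1024/335] → run B
t=3: vr[B=59136/13735 C=1024/335 G=1024/335] → run C
t=4: vr[B=59136/13735 C=776192/141705 D=1024/335 G=1024/335] → run D
t=5: vr[B=59136/13735 C=776192/141705 D=3538944/1045535 G=1024/335] → run G
t=6: vr[B=59136/13735 C=776192/141705 D=3538944/1045535 G=2048/335] → run D
t=7: vr[B=59136/13735 C=776192/141705 D=3881984/1045535 G=2048/335 H=3881984/1045535] → run D
t=8: vr[B=59136/13735 C=776192/141705 D=4225024/1045535 G=2048/335 H=3881984/1045535] → run H
t=9: vr[B=59136/13735 C=776192/141705 D=4225024/1045535 G=2048/335 H=8799657984/2081660185] → run D
t=10: vr[B=59136/13735 C=776192/141705 G=2048/335 H=8799657984/2081660185] → run H
t=11: vr[B=59136/13735 C=776192/141705 G=2048/335 H=9870285824/2081660185] → run B
t=12: vr[B=76288/13735 C=776192/141705 G=2048/335 H=9870285824/2081660185] → run H
t=13: vr[B=76288/13735 C=776192/141705 G=2048/335 H=10940913664/2081660185] → run H
t=14: vr[B=76288/13735 C=776192/141705 G=2048/335 H=12011541504/2081660185] → run C
t=15: vr[B=76288/13735 C=1119232/141705 G=2048/335 H=12011541504/2081660185] → run B
t=16: vr[B=18688/2747 C=1119232/141705 G=2048/335 H=12011541504/2081660185] → run H
t=17: vr[B=18688/2747 C=1119232/141705 G=2048/335 H=13082169344/2081660185] → run G
t=18: vr[B=18688/2747 C=1119232/141705 G=3072/335 H=13082169344/2081660185] → run H
t=19: vr[B=18688/2747 C=1119232/141705 G=3072/335] → run B
t=20: vr[B=110592/13735 C=1119232/141705 G=3072/335] → run C
t=21: vr[B=110592/13735 C=487424/47235 G=3072/335] → run B
t=22: vr[B=127744/13735 C=487424/47235 G=3072/335] → run G
t=23: vr[B=127744/13735 C=487424/47235 G=4096/335] → run B
t=24: vr[C=487424/47235 G=4096/335] → run C
t=25: vr[G=4096/335] → run G
t=26: (idle)
t=27: (idle)
t=28: (idle)
t=29: (idle)
t=30: (idle)
t=31: (idle)
t=32: (idle)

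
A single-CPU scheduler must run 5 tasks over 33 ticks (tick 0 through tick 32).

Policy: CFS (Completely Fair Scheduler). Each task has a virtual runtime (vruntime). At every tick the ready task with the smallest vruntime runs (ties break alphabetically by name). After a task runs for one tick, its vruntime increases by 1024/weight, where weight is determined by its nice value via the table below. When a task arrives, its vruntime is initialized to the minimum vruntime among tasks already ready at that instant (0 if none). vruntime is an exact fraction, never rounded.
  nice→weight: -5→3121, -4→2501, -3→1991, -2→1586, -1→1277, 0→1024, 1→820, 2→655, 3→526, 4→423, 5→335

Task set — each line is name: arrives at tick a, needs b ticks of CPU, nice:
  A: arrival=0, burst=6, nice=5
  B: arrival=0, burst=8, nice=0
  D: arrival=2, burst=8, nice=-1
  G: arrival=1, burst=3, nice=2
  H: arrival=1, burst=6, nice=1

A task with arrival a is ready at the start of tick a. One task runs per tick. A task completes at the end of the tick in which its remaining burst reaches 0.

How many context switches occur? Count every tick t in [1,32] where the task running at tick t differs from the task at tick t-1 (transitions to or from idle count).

t=0: vr[A=0 B=0] → run A
t=1: vr[A=1024/335 B=0 G=0 H=0] → run B
t=2: vr[A=1024/335 B=1 D=0 G=0 H=0] → run D
t=3: vr[A=1024/335 B=1 D=1024/1277 G=0 H=0] → run G
t=4: vr[A=1024/335 B=1 D=1024/1277 G=1024/655 H=0] → run H
t=5: vr[A=1024/335 B=1 D=1024/1277 G=1024/655 H=256/205] → run D
t=6: vr[A=1024/335 B=1 D=2048/1277 G=1024/655 H=256/205] → run B
t=7: vr[A=1024/335 B=2 D=2048/1277 G=1024/655 H=256/205] → run H
t=8: vr[A=1024/335 B=2 D=2048/1277 G=1024/655 H=512/205] → run G
t=9: vr[A=1024/335 B=2 D=2048/1277 G=2048/655 H=512/205] → run D
t=10: vr[A=1024/335 B=2 D=3072/1277 G=2048/655 H=512/205] → run B
t=11: vr[A=1024/335 B=3 D=3072/1277 G=2048/655 H=512/205] → run D
t=12: vr[A=1024/335 B=3 D=4096/1277 G=2048/655 H=512/205] → run H
t=13: vr[A=1024/335 B=3 D=4096/1277 G=2048/655 H=768/205] → run B
t=14: vr[A=1024/335 B=4 D=4096/1277 G=2048/655 H=768/205] → run A
t=15: vr[A=2048/335 B=4 D=4096/1277 G=2048/655 H=768/205] → run G
t=16: vr[A=2048/335 B=4 D=4096/1277 H=768/205] → run D
t=17: vr[A=2048/335 B=4 D=5120/1277 H=768/205] → run H
t=18: vr[A=2048/335 B=4 D=5120/1277 H=1024/205] → run B
t=19: vr[A=2048/335 B=5 D=5120/1277 H=1024/205] → run D
t=20: vr[A=2048/335 B=5 D=6144/1277 H=1024/205] → run D
t=21: vr[A=2048/335 B=5 D=7168/1277 H=1024/205] → run H
t=22: vr[A=2048/335 B=5 D=7168/1277 H=256/41] → run B
t=23: vr[A=2048/335 B=6 D=7168/1277 H=256/41] → run D
t=24: vr[A=2048/335 B=6 H=256/41] → run B
t=25: vr[A=2048/335 B=7 H=256/41] → run A
t=26: vr[A=3072/335 B=7 H=256/41] → run H
t=27: vr[A=3072/335 B=7] → run B
t=28: vr[A=3072/335] → run A
t=29: vr[A=4096/335] → run A
t=30: vr[A=1024/67] → run A
t=31: (idle)
t=32: (idle)

context switches = 28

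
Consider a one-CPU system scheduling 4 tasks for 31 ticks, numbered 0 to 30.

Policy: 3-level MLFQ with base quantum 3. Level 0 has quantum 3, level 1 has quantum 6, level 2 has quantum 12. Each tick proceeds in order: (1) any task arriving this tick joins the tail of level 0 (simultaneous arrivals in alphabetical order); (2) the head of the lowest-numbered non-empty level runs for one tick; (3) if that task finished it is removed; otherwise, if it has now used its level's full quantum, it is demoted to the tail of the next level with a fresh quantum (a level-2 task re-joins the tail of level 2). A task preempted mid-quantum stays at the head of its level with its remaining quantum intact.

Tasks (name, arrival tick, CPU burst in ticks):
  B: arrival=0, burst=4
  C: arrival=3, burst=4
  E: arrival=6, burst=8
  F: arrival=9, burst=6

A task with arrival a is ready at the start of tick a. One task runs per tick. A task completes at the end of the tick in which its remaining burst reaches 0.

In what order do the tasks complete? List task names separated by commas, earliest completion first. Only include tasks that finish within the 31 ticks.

t=0: L0/L1/L2 = B/-/- → run B
t=1: L0/L1/L2 = B/-/- → run B
t=2: L0/L1/L2 = B/-/- → run B
t=3: L0/L1/L2 = C/B/- → run C
t=4: L0/L1/L2 = C/B/- → run C
t=5: L0/L1/L2 = C/B/- → run C
t=6: L0/L1/L2 = E/BC/- → run E
t=7: L0/L1/L2 = E/BC/- → run E
t=8: L0/L1/L2 = E/BC/- → run E
t=9: L0/L1/L2 = F/BCE/- → run F
t=10: L0/L1/L2 = F/BCE/- → run F
t=11: L0/L1/L2 = F/BCE/- → run F
t=12: L0/L1/L2 = -/BCEF/- → run B
t=13: L0/L1/L2 = -/CEF/- → run C
t=14: L0/L1/L2 = -/EF/- → run E
t=15: L0/L1/L2 = -/EF/- → run E
t=16: L0/L1/L2 = -/EF/- → run E
t=17: L0/L1/L2 = -/EF/- → run E
t=18: L0/L1/L2 = -/EF/- → run E
t=19: L0/L1/L2 = -/F/- → run F
t=20: L0/L1/L2 = -/F/- → run F
t=21: L0/L1/L2 = -/F/- → run F
t=22: (idle)
t=23: (idle)
t=24: (idle)
t=25: (idle)
t=26: (idle)
t=27: (idle)
t=28: (idle)
t=29: (idle)
t=30: (idle)

completion order = B, C, E, F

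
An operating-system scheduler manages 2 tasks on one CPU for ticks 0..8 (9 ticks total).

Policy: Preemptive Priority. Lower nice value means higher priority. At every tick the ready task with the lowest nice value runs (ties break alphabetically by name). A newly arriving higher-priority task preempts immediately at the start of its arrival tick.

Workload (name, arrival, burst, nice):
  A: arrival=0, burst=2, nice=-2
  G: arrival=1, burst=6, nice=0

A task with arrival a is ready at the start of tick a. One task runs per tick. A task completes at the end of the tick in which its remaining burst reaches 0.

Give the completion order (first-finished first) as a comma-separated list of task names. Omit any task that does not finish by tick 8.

completion order = A, G

t=0: ready={A} → run A
t=1: ready={A,G} → run A
t=2: ready={G} → run G
t=3: ready={G} → run G
t=4: ready={G} → run G
t=5: ready={G} → run G
t=6: ready={G} → run G
t=7: ready={G} → run G
t=8: (idle)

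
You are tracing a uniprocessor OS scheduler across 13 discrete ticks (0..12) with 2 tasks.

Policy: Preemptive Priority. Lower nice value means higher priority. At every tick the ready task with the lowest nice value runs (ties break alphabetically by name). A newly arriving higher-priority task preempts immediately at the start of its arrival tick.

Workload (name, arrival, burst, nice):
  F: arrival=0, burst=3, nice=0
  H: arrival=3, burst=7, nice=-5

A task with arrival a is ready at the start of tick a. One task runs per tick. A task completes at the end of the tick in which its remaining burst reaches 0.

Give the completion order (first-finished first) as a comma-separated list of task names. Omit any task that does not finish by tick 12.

t=0: ready={F} → run F
t=1: ready={F} → run F
t=2: ready={F} → run F
t=3: ready={H} → run H
t=4: ready={H} → run H
t=5: ready={H} → run H
t=6: ready={H} → run H
t=7: ready={H} → run H
t=8: ready={H} → run H
t=9: ready={H} → run H
t=10: (idle)
t=11: (idle)
t=12: (idle)

completion order = F, H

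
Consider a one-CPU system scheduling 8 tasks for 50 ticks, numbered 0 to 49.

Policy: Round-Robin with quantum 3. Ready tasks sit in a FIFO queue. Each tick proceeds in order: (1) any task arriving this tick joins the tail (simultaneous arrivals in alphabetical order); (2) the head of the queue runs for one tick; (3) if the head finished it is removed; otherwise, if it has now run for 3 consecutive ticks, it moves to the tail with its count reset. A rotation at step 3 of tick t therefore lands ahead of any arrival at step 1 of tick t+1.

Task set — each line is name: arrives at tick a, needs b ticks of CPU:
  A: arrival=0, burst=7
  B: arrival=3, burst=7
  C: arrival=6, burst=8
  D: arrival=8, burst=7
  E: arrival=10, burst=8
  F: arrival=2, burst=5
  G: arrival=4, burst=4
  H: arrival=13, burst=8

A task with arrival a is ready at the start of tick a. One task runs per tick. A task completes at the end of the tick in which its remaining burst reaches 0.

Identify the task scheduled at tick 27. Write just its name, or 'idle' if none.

t=0: queue=[A] q_used=0 → run A
t=1: queue=[A] q_used=1 → run A
t=2: queue=[A,F] q_used=2 → run A
t=3: queue=[F,A,B] q_used=0 → run F
t=4: queue=[F,A,B,G] q_used=1 → run F
t=5: queue=[F,A,B,G] q_used=2 → run F
t=6: queue=[A,B,G,F,C] q_used=0 → run A
t=7: queue=[A,B,G,F,C] q_used=1 → run A
t=8: queue=[A,B,G,F,C,D] q_used=2 → run A
t=9: queue=[B,G,F,C,D,A] q_used=0 → run B
t=10: queue=[B,G,F,C,D,A,E] q_used=1 → run B
t=11: queue=[B,G,F,C,D,A,E] q_used=2 → run B
t=12: queue=[G,F,C,D,A,E,B] q_used=0 → run G
t=13: queue=[G,F,C,D,A,E,B,H] q_used=1 → run G
t=14: queue=[G,F,C,D,A,E,B,H] q_used=2 → run G
t=15: queue=[F,C,D,A,E,B,H,G] q_used=0 → run F
t=16: queue=[F,C,D,A,E,B,H,G] q_used=1 → run F
t=17: queue=[C,D,A,E,B,H,G] q_used=0 → run C
t=18: queue=[C,D,A,E,B,H,G] q_used=1 → run C
t=19: queue=[C,D,A,E,B,H,G] q_used=2 → run C
t=20: queue=[D,A,E,B,H,G,C] q_used=0 → run D
t=21: queue=[D,A,E,B,H,G,C] q_used=1 → run D
t=22: queue=[D,A,E,B,H,G,C] q_used=2 → run D
t=23: queue=[A,E,B,H,G,C,D] q_used=0 → run A
t=24: queue=[E,B,H,G,C,D] q_used=0 → run E
t=25: queue=[E,B,H,G,C,D] q_used=1 → run E
t=26: queue=[E,B,H,G,C,D] q_used=2 → run E
t=27: queue=[B,H,G,C,D,E] q_used=0 → run B
t=28: queue=[B,H,G,C,D,E] q_used=1 → run B
t=29: queue=[B,H,G,C,D,E] q_used=2 → run B
t=30: queue=[H,G,C,D,E,B] q_used=0 → run H
t=31: queue=[H,G,C,D,E,B] q_used=1 → run H
t=32: queue=[H,G,C,D,E,B] q_used=2 → run H
t=33: queue=[G,C,D,E,B,H] q_used=0 → run G
t=34: queue=[C,D,E,B,H] q_used=0 → run C
t=35: queue=[C,D,E,B,H] q_used=1 → run C
t=36: queue=[C,D,E,B,H] q_used=2 → run C
t=37: queue=[D,E,B,H,C] q_used=0 → run D
t=38: queue=[D,E,B,H,C] q_used=1 → run D
t=39: queue=[D,E,B,H,C] q_used=2 → run D
t=40: queue=[E,B,H,C,D] q_used=0 → run E
t=41: queue=[E,B,H,C,D] q_used=1 → run E
t=42: queue=[E,B,H,C,D] q_used=2 → run E
t=43: queue=[B,H,C,D,E] q_used=0 → run B
t=44: queue=[H,C,D,E] q_used=0 → run H
t=45: queue=[H,C,D,E] q_used=1 → run H
t=46: queue=[H,C,D,E] q_used=2 → run H
t=47: queue=[C,D,E,H] q_used=0 → run C
t=48: queue=[C,D,E,H] q_used=1 → run C
t=49: queue=[D,E,H] q_used=0 → run D

running at tick 27 = B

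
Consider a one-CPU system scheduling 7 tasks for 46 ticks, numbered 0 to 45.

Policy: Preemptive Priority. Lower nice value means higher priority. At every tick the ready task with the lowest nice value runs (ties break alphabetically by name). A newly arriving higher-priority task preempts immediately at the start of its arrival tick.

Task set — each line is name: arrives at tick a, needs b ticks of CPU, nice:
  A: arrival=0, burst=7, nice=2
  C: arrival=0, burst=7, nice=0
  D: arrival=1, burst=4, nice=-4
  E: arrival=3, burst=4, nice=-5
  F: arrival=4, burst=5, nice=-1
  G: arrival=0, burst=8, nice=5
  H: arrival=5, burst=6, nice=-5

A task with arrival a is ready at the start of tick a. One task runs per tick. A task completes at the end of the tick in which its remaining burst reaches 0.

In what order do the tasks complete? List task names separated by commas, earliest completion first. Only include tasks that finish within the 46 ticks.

t=0: ready={A,C,G} → run C
t=1: ready={A,C,D,G} → run D
t=2: ready={A,C,D,G} → run D
t=3: ready={A,C,D,E,G} → run E
t=4: ready={A,C,D,E,F,G} → run E
t=5: ready={A,C,D,E,F,G,H} → run E
t=6: ready={A,C,D,E,F,G,H} → run E
t=7: ready={A,C,D,F,G,H} → run H
t=8: ready={A,C,D,F,G,H} → run H
t=9: ready={A,C,D,F,G,H} → run H
t=10: ready={A,C,D,F,G,H} → run H
t=11: ready={A,C,D,F,G,H} → run H
t=12: ready={A,C,D,F,G,H} → run H
t=13: ready={A,C,D,F,G} → run D
t=14: ready={A,C,D,F,G} → run D
t=15: ready={A,C,F,G} → run F
t=16: ready={A,C,F,G} → run F
t=17: ready={A,C,F,G} → run F
t=18: ready={A,C,F,G} → run F
t=19: ready={A,C,F,G} → run F
t=20: ready={A,C,G} → run C
t=21: ready={A,C,G} → run C
t=22: ready={A,C,G} → run C
t=23: ready={A,C,G} → run C
t=24: ready={A,C,G} → run C
t=25: ready={A,C,G} → run C
t=26: ready={A,G} → run A
t=27: ready={A,G} → run A
t=28: ready={A,G} → run A
t=29: ready={A,G} → run A
t=30: ready={A,G} → run A
t=31: ready={A,G} → run A
t=32: ready={A,G} → run A
t=33: ready={G} → run G
t=34: ready={G} → run G
t=35: ready={G} → run G
t=36: ready={G} → run G
t=37: ready={G} → run G
t=38: ready={G} → run G
t=39: ready={G} → run G
t=40: ready={G} → run G
t=41: (idle)
t=42: (idle)
t=43: (idle)
t=44: (idle)
t=45: (idle)

completion order = E, H, D, F, C, A, G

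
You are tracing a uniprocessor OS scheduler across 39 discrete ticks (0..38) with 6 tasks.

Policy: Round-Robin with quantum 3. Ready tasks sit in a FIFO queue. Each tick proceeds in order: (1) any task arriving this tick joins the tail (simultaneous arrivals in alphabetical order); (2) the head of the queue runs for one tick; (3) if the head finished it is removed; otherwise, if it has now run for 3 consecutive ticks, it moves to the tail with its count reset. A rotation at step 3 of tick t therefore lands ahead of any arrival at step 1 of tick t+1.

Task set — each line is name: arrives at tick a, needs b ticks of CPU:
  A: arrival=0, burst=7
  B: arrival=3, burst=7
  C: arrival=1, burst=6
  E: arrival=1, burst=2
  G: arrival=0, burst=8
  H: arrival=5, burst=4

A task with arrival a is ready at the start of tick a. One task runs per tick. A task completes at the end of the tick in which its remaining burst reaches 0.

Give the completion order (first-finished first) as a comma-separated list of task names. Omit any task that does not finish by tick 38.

completion order = E, C, A, H, G, B

t=0: queue=[A,G] q_used=0 → run A
t=1: queue=[A,G,C,E] q_used=1 → run A
t=2: queue=[A,G,C,E] q_used=2 → run A
t=3: queue=[G,C,E,A,B] q_used=0 → run G
t=4: queue=[G,C,E,A,B] q_used=1 → run G
t=5: queue=[G,C,E,A,B,H] q_used=2 → run G
t=6: queue=[C,E,A,B,H,G] q_used=0 → run C
t=7: queue=[C,E,A,B,H,G] q_used=1 → run C
t=8: queue=[C,E,A,B,H,G] q_used=2 → run C
t=9: queue=[E,A,B,H,G,C] q_used=0 → run E
t=10: queue=[E,A,B,H,G,C] q_used=1 → run E
t=11: queue=[A,B,H,G,C] q_used=0 → run A
t=12: queue=[A,B,H,G,C] q_used=1 → run A
t=13: queue=[A,B,H,G,C] q_used=2 → run A
t=14: queue=[B,H,G,C,A] q_used=0 → run B
t=15: queue=[B,H,G,C,A] q_used=1 → run B
t=16: queue=[B,H,G,C,A] q_used=2 → run B
t=17: queue=[H,G,C,A,B] q_used=0 → run H
t=18: queue=[H,G,C,A,B] q_used=1 → run H
t=19: queue=[H,G,C,A,B] q_used=2 → run H
t=20: queue=[G,C,A,B,H] q_used=0 → run G
t=21: queue=[G,C,A,B,H] q_used=1 → run G
t=22: queue=[G,C,A,B,H] q_used=2 → run G
t=23: queue=[C,A,B,H,G] q_used=0 → run C
t=24: queue=[C,A,B,H,G] q_used=1 → run C
t=25: queue=[C,A,B,H,G] q_used=2 → run C
t=26: queue=[A,B,H,G] q_used=0 → run A
t=27: queue=[B,H,G] q_used=0 → run B
t=28: queue=[B,H,G] q_used=1 → run B
t=29: queue=[B,H,G] q_used=2 → run B
t=30: queue=[H,G,B] q_used=0 → run H
t=31: queue=[G,B] q_used=0 → run G
t=32: queue=[G,B] q_used=1 → run G
t=33: queue=[B] q_used=0 → run B
t=34: (idle)
t=35: (idle)
t=36: (idle)
t=37: (idle)
t=38: (idle)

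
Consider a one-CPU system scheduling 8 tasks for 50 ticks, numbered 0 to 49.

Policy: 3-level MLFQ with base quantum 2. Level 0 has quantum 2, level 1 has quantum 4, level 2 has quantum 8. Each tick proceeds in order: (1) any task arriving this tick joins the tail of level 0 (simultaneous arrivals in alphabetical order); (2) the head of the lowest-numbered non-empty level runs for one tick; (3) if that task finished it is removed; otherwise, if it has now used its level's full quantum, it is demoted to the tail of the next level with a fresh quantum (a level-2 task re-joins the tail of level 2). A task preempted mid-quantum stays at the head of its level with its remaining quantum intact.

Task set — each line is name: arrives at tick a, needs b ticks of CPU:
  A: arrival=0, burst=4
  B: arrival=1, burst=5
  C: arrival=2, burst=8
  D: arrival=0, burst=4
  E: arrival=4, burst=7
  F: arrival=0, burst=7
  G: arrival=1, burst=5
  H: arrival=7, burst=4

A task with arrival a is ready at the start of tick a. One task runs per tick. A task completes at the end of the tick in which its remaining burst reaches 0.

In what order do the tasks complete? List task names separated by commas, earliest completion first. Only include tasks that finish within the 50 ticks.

completion order = A, D, B, G, H, F, C, E

t=0: L0/L1/L2 = ADF/-/- → run A
t=1: L0/L1/L2 = ADFBG/-/- → run A
t=2: L0/L1/L2 = DFBGC/A/- → run D
t=3: L0/L1/L2 = DFBGC/A/- → run D
t=4: L0/L1/L2 = FBGCE/AD/- → run F
t=5: L0/L1/L2 = FBGCE/AD/- → run F
t=6: L0/L1/L2 = BGCE/ADF/- → run B
t=7: L0/L1/L2 = BGCEH/ADF/- → run B
t=8: L0/L1/L2 = GCEH/ADFB/- → run G
t=9: L0/L1/L2 = GCEH/ADFB/- → run G
t=10: L0/L1/L2 = CEH/ADFBG/- → run C
t=11: L0/L1/L2 = CEH/ADFBG/- → run C
t=12: L0/L1/L2 = EH/ADFBGC/- → run E
t=13: L0/L1/L2 = EH/ADFBGC/- → run E
t=14: L0/L1/L2 = H/ADFBGCE/- → run H
t=15: L0/L1/L2 = H/ADFBGCE/- → run H
t=16: L0/L1/L2 = -/ADFBGCEH/- → run A
t=17: L0/L1/L2 = -/ADFBGCEH/- → run A
t=18: L0/L1/L2 = -/DFBGCEH/- → run D
t=19: L0/L1/L2 = -/DFBGCEH/- → run D
t=20: L0/L1/L2 = -/FBGCEH/- → run F
t=21: L0/L1/L2 = -/FBGCEH/- → run F
t=22: L0/L1/L2 = -/FBGCEH/- → run F
t=23: L0/L1/L2 = -/FBGCEH/- → run F
t=24: L0/L1/L2 = -/BGCEH/F → run B
t=25: L0/L1/L2 = -/BGCEH/F → run B
t=26: L0/L1/L2 = -/BGCEH/F → run B
t=27: L0/L1/L2 = -/GCEH/F → run G
t=28: L0/L1/L2 = -/GCEH/F → run G
t=29: L0/L1/L2 = -/GCEH/F → run G
t=30: L0/L1/L2 = -/CEH/F → run C
t=31: L0/L1/L2 = -/CEH/F → run C
t=32: L0/L1/L2 = -/CEH/F → run C
t=33: L0/L1/L2 = -/CEH/F → run C
t=34: L0/L1/L2 = -/EH/FC → run E
t=35: L0/L1/L2 = -/EH/FC → run E
t=36: L0/L1/L2 = -/EH/FC → run E
t=37: L0/L1/L2 = -/EH/FC → run E
t=38: L0/L1/L2 = -/H/FCE → run H
t=39: L0/L1/L2 = -/H/FCE → run H
t=40: L0/L1/L2 = -/-/FCE → run F
t=41: L0/L1/L2 = -/-/CE → run C
t=42: L0/L1/L2 = -/-/CE → run C
t=43: L0/L1/L2 = -/-/E → run E
t=44: (idle)
t=45: (idle)
t=46: (idle)
t=47: (idle)
t=48: (idle)
t=49: (idle)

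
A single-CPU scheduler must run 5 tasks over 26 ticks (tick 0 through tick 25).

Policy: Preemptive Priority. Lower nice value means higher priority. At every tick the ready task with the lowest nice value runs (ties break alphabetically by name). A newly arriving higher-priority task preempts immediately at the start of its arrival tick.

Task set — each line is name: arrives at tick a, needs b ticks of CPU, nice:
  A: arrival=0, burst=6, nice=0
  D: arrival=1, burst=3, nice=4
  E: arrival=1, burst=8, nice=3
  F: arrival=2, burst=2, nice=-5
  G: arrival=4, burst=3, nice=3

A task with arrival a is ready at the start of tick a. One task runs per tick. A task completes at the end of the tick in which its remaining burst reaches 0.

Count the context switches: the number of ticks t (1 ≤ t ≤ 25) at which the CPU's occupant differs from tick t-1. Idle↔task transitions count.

context switches = 6

t=0: ready={A} → run A
t=1: ready={A,D,E} → run A
t=2: ready={A,D,E,F} → run F
t=3: ready={A,D,E,F} → run F
t=4: ready={A,D,E,G} → run A
t=5: ready={A,D,E,G} → run A
t=6: ready={A,D,E,G} → run A
t=7: ready={A,D,E,G} → run A
t=8: ready={D,E,G} → run E
t=9: ready={D,E,G} → run E
t=10: ready={D,E,G} → run E
t=11: ready={D,E,G} → run E
t=12: ready={D,E,G} → run E
t=13: ready={D,E,G} → run E
t=14: ready={D,E,G} → run E
t=15: ready={D,E,G} → run E
t=16: ready={D,G} → run G
t=17: ready={D,G} → run G
t=18: ready={D,G} → run G
t=19: ready={D} → run D
t=20: ready={D} → run D
t=21: ready={D} → run D
t=22: (idle)
t=23: (idle)
t=24: (idle)
t=25: (idle)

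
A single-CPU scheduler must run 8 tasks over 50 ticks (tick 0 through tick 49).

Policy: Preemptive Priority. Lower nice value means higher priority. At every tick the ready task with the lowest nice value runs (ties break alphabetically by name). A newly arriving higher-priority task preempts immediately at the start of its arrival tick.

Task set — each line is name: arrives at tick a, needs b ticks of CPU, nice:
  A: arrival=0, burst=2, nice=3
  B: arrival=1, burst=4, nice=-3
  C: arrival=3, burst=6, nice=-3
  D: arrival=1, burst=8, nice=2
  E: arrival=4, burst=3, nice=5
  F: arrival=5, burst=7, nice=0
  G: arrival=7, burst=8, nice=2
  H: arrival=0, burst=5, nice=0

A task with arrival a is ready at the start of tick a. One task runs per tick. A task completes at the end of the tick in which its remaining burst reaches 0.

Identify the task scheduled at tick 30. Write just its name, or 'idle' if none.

running at tick 30 = G

t=0: ready={A,H} → run H
t=1: ready={A,B,D,H} → run B
t=2: ready={A,B,D,H} → run B
t=3: ready={A,B,C,D,H} → run B
t=4: ready={A,B,C,D,E,H} → run B
t=5: ready={A,C,D,E,F,H} → run C
t=6: ready={A,C,D,E,F,H} → run C
t=7: ready={A,C,D,E,F,G,H} → run C
t=8: ready={A,C,D,E,F,G,H} → run C
t=9: ready={A,C,D,E,F,G,H} → run C
t=10: ready={A,C,D,E,F,G,H} → run C
t=11: ready={A,D,E,F,G,H} → run F
t=12: ready={A,D,E,F,G,H} → run F
t=13: ready={A,D,E,F,G,H} → run F
t=14: ready={A,D,E,F,G,H} → run F
t=15: ready={A,D,E,F,G,H} → run F
t=16: ready={A,D,E,F,G,H} → run F
t=17: ready={A,D,E,F,G,H} → run F
t=18: ready={A,D,E,G,H} → run H
t=19: ready={A,D,E,G,H} → run H
t=20: ready={A,D,E,G,H} → run H
t=21: ready={A,D,E,G,H} → run H
t=22: ready={A,D,E,G} → run D
t=23: ready={A,D,E,G} → run D
t=24: ready={A,D,E,G} → run D
t=25: ready={A,D,E,G} → run D
t=26: ready={A,D,E,G} → run D
t=27: ready={A,D,E,G} → run D
t=28: ready={A,D,E,G} → run D
t=29: ready={A,D,E,G} → run D
t=30: ready={A,E,G} → run G
t=31: ready={A,E,G} → run G
t=32: ready={A,E,G} → run G
t=33: ready={A,E,G} → run G
t=34: ready={A,E,G} → run G
t=35: ready={A,E,G} → run G
t=36: ready={A,E,G} → run G
t=37: ready={A,E,G} → run G
t=38: ready={A,E} → run A
t=39: ready={A,E} → run A
t=40: ready={E} → run E
t=41: ready={E} → run E
t=42: ready={E} → run E
t=43: (idle)
t=44: (idle)
t=45: (idle)
t=46: (idle)
t=47: (idle)
t=48: (idle)
t=49: (idle)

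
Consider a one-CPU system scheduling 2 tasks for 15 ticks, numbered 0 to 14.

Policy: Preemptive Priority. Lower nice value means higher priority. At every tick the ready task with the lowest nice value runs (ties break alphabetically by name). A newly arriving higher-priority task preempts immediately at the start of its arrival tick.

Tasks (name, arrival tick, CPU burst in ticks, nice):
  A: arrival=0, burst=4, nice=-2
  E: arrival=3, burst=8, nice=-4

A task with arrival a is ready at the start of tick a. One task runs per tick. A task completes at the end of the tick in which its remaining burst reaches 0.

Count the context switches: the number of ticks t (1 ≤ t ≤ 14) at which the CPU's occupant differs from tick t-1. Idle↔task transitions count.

context switches = 3

t=0: ready={A} → run A
t=1: ready={A} → run A
t=2: ready={A} → run A
t=3: ready={A,E} → run E
t=4: ready={A,E} → run E
t=5: ready={A,E} → run E
t=6: ready={A,E} → run E
t=7: ready={A,E} → run E
t=8: ready={A,E} → run E
t=9: ready={A,E} → run E
t=10: ready={A,E} → run E
t=11: ready={A} → run A
t=12: (idle)
t=13: (idle)
t=14: (idle)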